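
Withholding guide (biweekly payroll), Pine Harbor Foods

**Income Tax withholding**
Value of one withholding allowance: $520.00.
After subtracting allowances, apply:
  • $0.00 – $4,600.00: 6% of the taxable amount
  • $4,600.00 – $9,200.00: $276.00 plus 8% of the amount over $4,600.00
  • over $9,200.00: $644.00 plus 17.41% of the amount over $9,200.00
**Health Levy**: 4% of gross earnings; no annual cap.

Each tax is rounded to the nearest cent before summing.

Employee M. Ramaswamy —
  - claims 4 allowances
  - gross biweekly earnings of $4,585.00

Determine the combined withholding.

Income Tax: taxable = $4,585.00 − 4×$520.00 = $2,505.00
  6% × $2,505.00 = $150.30
Health Levy: 4% × $4,585.00 = $183.40
Total: $150.30 + $183.40 = $333.70

$333.70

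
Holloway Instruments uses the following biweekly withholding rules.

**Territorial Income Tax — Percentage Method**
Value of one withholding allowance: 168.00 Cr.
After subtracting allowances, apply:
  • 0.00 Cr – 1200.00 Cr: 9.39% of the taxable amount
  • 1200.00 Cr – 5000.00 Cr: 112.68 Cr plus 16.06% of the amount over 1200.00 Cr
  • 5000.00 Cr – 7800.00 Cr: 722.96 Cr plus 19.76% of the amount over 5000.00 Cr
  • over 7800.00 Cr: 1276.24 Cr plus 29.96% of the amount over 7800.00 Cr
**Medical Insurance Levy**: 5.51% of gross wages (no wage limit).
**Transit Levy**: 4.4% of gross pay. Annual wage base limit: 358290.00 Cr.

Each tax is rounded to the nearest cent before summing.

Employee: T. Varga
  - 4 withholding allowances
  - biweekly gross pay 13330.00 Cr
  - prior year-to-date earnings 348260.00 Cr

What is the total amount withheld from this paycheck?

3907.50 Cr

Territorial Income Tax: taxable = 13330.00 Cr − 4×168.00 Cr = 12658.00 Cr
  1276.24 Cr + 29.96% × (12658.00 Cr − 7800.00 Cr) = 1276.24 Cr + 29.96% × 4858.00 Cr = 2731.70 Cr
Medical Insurance Levy: 5.51% × 13330.00 Cr = 734.48 Cr
Transit Levy: cap 358290.00 Cr − YTD 348260.00 Cr = 10030.00 Cr subject; 4.4% × 10030.00 Cr = 441.32 Cr
Total: 2731.70 Cr + 734.48 Cr + 441.32 Cr = 3907.50 Cr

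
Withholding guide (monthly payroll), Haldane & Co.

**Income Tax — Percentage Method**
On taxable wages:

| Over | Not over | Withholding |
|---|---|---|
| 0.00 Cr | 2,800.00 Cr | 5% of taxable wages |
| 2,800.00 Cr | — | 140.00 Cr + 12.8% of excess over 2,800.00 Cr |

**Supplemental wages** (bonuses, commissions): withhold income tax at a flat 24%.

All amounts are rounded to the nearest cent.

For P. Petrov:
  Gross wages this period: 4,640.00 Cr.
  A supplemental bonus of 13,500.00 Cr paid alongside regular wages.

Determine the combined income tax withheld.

Income Tax: taxable = 4,640.00 Cr
  140.00 Cr + 12.8% × (4,640.00 Cr − 2,800.00 Cr) = 140.00 Cr + 12.8% × 1,840.00 Cr = 375.52 Cr
Supplemental (24% flat on bonus): 24% × 13,500.00 Cr = 3,240.00 Cr
Total income tax: 375.52 Cr + 3,240.00 Cr = 3,615.52 Cr

3,615.52 Cr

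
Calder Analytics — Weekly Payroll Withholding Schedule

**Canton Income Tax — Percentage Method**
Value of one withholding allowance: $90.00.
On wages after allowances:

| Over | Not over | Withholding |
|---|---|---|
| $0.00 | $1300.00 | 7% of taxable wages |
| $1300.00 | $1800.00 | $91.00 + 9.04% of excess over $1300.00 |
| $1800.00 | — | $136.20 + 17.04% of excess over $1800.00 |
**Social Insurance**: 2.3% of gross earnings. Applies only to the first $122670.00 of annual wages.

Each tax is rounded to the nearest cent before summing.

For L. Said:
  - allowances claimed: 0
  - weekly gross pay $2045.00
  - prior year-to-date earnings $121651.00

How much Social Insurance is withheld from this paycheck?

Social Insurance: cap $122670.00 − YTD $121651.00 = $1019.00 subject; 2.3% × $1019.00 = $23.44

$23.44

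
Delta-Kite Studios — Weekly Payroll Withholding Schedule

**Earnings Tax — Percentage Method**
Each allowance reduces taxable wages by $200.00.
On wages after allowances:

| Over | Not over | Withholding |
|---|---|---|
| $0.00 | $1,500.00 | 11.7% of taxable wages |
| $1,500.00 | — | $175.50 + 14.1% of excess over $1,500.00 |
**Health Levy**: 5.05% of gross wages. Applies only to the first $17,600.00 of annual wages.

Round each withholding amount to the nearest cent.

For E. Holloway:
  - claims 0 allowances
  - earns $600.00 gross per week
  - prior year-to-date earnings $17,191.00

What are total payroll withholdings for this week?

$90.85

Earnings Tax: taxable = $600.00
  11.7% × $600.00 = $70.20
Health Levy: cap $17,600.00 − YTD $17,191.00 = $409.00 subject; 5.05% × $409.00 = $20.65
Total: $70.20 + $20.65 = $90.85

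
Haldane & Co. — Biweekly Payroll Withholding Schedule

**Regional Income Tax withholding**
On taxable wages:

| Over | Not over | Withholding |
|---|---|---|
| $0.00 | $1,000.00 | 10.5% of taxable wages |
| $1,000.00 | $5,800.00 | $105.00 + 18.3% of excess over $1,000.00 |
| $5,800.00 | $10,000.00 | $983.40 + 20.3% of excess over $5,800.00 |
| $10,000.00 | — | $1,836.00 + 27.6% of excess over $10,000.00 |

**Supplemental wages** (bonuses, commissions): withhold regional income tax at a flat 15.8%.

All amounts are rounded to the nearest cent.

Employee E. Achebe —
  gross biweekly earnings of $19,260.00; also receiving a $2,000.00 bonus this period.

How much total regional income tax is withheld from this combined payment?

$4,707.76

Regional Income Tax: taxable = $19,260.00
  $1,836.00 + 27.6% × ($19,260.00 − $10,000.00) = $1,836.00 + 27.6% × $9,260.00 = $4,391.76
Supplemental (15.8% flat on bonus): 15.8% × $2,000.00 = $316.00
Total regional income tax: $4,391.76 + $316.00 = $4,707.76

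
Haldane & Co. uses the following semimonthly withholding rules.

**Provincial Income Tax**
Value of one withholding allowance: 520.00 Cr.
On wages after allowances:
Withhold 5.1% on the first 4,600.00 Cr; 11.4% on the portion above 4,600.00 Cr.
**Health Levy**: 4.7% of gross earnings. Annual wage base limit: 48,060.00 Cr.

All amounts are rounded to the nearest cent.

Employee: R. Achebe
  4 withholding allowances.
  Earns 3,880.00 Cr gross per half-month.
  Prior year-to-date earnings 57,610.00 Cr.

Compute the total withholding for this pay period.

91.80 Cr

Provincial Income Tax: taxable = 3,880.00 Cr − 4×520.00 Cr = 1,800.00 Cr
  5.1% × 1,800.00 Cr = 91.80 Cr
Health Levy: YTD 57,610.00 Cr ≥ cap 48,060.00 Cr → 0.00 Cr
Total: 91.80 Cr + 0.00 Cr = 91.80 Cr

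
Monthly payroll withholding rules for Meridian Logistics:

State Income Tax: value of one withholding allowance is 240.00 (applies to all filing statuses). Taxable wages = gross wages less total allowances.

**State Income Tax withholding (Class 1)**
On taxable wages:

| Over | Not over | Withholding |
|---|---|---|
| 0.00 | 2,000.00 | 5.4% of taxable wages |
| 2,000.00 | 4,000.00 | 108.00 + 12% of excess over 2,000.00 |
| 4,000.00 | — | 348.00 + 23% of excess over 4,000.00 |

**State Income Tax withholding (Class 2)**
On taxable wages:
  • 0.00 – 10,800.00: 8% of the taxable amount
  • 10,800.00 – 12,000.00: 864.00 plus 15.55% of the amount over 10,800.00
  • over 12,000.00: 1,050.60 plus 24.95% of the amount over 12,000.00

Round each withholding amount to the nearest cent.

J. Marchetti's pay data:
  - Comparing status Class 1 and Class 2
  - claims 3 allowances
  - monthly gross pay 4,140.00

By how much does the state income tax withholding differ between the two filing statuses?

4.80

State Income Tax (Class 1): taxable = 4,140.00 − 3×240.00 = 3,420.00
  108.00 + 12% × (3,420.00 − 2,000.00) = 108.00 + 12% × 1,420.00 = 278.40
State Income Tax (Class 2): taxable = 4,140.00 − 3×240.00 = 3,420.00
  8% × 3,420.00 = 273.60
Difference: |278.40 − 273.60| = 4.80 (higher under Class 1)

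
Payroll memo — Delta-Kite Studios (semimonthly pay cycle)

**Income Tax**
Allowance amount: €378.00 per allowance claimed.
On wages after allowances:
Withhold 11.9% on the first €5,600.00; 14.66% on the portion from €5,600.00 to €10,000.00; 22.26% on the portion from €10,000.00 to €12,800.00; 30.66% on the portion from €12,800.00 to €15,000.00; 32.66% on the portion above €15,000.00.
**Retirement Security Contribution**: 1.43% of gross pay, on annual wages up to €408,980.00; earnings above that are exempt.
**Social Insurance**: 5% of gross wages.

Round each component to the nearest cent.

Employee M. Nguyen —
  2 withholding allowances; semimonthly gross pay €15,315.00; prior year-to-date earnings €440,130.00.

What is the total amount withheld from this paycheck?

Income Tax: taxable = €15,315.00 − 2×€378.00 = €14,559.00
  €1,934.72 + 30.66% × (€14,559.00 − €12,800.00) = €1,934.72 + 30.66% × €1,759.00 = €2,474.03
Retirement Security Contribution: YTD €440,130.00 ≥ cap €408,980.00 → €0.00
Social Insurance: 5% × €15,315.00 = €765.75
Total: €2,474.03 + €0.00 + €765.75 = €3,239.78

€3,239.78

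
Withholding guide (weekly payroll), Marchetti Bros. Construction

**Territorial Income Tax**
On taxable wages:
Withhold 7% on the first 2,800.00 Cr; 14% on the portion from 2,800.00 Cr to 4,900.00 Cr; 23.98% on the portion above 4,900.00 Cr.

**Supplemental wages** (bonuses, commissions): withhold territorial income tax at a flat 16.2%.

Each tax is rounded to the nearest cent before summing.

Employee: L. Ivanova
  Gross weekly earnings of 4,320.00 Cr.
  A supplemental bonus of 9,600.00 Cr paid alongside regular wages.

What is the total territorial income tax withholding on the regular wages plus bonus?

Territorial Income Tax: taxable = 4,320.00 Cr
  196.00 Cr + 14% × (4,320.00 Cr − 2,800.00 Cr) = 196.00 Cr + 14% × 1,520.00 Cr = 408.80 Cr
Supplemental (16.2% flat on bonus): 16.2% × 9,600.00 Cr = 1,555.20 Cr
Total territorial income tax: 408.80 Cr + 1,555.20 Cr = 1,964.00 Cr

1,964.00 Cr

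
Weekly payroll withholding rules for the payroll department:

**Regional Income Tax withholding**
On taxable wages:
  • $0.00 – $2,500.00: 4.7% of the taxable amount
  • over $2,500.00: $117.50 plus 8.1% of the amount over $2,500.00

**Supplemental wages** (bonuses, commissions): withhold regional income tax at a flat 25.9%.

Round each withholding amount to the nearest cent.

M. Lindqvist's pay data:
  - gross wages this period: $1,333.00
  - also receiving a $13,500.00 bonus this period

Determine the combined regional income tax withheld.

$3,559.15

Regional Income Tax: taxable = $1,333.00
  4.7% × $1,333.00 = $62.65
Supplemental (25.9% flat on bonus): 25.9% × $13,500.00 = $3,496.50
Total regional income tax: $62.65 + $3,496.50 = $3,559.15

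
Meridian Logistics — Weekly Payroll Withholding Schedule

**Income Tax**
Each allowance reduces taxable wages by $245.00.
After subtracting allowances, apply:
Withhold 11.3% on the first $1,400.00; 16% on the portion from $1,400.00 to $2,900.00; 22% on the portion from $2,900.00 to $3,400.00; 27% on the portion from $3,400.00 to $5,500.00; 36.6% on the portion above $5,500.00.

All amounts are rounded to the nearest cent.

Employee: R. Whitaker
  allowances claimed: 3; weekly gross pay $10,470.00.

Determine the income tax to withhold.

Income Tax: taxable = $10,470.00 − 3×$245.00 = $9,735.00
  $1,075.20 + 36.6% × ($9,735.00 − $5,500.00) = $1,075.20 + 36.6% × $4,235.00 = $2,625.21

$2,625.21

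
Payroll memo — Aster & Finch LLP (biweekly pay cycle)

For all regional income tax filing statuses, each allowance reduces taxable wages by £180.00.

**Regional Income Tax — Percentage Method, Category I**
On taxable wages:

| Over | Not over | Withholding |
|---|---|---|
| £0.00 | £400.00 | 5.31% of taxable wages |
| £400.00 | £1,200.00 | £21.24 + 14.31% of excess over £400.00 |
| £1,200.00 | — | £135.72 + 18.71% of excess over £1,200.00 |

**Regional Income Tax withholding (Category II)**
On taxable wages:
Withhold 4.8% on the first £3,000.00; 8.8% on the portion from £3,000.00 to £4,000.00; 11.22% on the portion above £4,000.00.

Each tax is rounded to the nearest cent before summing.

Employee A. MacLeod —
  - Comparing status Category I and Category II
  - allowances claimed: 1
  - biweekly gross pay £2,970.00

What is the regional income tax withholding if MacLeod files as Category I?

Regional Income Tax (Category I): taxable = £2,970.00 − 1×£180.00 = £2,790.00
  £135.72 + 18.71% × (£2,790.00 − £1,200.00) = £135.72 + 18.71% × £1,590.00 = £433.21

£433.21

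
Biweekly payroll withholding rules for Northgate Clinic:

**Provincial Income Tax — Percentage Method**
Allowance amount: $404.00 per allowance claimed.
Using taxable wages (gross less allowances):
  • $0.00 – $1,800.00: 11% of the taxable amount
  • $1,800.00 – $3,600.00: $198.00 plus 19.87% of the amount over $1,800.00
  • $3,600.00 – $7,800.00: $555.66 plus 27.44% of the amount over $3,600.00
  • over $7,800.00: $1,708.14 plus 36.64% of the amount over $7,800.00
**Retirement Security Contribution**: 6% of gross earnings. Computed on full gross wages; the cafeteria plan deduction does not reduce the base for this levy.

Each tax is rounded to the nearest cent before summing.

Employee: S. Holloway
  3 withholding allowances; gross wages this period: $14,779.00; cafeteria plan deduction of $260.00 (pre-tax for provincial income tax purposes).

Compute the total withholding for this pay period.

Provincial Income Tax: taxable = $14,779.00 − $260.00 − 3×$404.00 = $13,307.00
  $1,708.14 + 36.64% × ($13,307.00 − $7,800.00) = $1,708.14 + 36.64% × $5,507.00 = $3,725.90
Retirement Security Contribution: 6% × $14,779.00 = $886.74
Total: $3,725.90 + $886.74 = $4,612.64

$4,612.64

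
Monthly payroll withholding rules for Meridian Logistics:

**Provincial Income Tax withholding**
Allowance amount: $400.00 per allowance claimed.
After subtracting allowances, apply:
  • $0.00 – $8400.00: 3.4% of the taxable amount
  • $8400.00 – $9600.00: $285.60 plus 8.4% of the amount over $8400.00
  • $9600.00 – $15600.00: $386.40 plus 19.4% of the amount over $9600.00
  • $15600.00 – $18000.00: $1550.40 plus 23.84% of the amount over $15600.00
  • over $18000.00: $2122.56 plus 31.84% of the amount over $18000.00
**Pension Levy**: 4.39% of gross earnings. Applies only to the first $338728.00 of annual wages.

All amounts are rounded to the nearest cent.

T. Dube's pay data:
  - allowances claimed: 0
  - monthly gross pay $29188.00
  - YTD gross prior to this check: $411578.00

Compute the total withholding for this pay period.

$5684.82

Provincial Income Tax: taxable = $29188.00
  $2122.56 + 31.84% × ($29188.00 − $18000.00) = $2122.56 + 31.84% × $11188.00 = $5684.82
Pension Levy: YTD $411578.00 ≥ cap $338728.00 → $0.00
Total: $5684.82 + $0.00 = $5684.82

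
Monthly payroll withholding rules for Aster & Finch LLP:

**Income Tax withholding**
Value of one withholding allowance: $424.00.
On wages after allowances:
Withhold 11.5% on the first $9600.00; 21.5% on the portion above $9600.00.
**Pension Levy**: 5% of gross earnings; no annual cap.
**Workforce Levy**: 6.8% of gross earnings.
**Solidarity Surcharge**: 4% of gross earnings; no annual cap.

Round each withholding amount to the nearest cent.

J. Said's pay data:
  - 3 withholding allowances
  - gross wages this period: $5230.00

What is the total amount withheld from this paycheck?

$1281.51

Income Tax: taxable = $5230.00 − 3×$424.00 = $3958.00
  11.5% × $3958.00 = $455.17
Pension Levy: 5% × $5230.00 = $261.50
Workforce Levy: 6.8% × $5230.00 = $355.64
Solidarity Surcharge: 4% × $5230.00 = $209.20
Total: $455.17 + $261.50 + $355.64 + $209.20 = $1281.51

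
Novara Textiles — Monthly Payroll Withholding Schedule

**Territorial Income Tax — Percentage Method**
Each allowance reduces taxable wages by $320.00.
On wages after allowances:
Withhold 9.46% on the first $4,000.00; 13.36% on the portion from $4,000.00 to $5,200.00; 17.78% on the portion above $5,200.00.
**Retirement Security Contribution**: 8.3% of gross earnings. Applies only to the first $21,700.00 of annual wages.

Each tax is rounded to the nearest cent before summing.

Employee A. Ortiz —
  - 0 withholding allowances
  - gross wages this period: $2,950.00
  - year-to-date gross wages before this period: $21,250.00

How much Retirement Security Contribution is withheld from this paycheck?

Retirement Security Contribution: cap $21,700.00 − YTD $21,250.00 = $450.00 subject; 8.3% × $450.00 = $37.35

$37.35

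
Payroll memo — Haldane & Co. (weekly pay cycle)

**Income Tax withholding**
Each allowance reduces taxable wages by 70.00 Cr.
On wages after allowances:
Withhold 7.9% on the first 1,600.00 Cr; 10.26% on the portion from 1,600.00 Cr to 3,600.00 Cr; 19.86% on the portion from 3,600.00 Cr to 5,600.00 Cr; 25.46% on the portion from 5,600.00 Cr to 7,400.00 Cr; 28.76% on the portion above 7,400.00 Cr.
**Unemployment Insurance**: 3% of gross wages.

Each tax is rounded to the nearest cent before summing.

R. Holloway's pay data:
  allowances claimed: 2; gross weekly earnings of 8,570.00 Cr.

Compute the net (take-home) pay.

6,829.59 Cr

Income Tax: taxable = 8,570.00 Cr − 2×70.00 Cr = 8,430.00 Cr
  1,187.08 Cr + 28.76% × (8,430.00 Cr − 7,400.00 Cr) = 1,187.08 Cr + 28.76% × 1,030.00 Cr = 1,483.31 Cr
Unemployment Insurance: 3% × 8,570.00 Cr = 257.10 Cr
Total withheld: 1,483.31 Cr + 257.10 Cr = 1,740.41 Cr
Net pay: 8,570.00 Cr − 1,740.41 Cr = 6,829.59 Cr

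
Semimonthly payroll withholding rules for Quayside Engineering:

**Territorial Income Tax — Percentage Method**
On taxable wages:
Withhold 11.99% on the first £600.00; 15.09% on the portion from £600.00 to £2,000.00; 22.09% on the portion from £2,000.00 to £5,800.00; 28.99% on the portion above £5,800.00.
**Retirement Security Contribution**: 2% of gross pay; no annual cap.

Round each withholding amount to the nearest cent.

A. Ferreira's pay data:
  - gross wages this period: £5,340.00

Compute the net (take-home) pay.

£4,212.19

Territorial Income Tax: taxable = £5,340.00
  £283.20 + 22.09% × (£5,340.00 − £2,000.00) = £283.20 + 22.09% × £3,340.00 = £1,021.01
Retirement Security Contribution: 2% × £5,340.00 = £106.80
Total withheld: £1,021.01 + £106.80 = £1,127.81
Net pay: £5,340.00 − £1,127.81 = £4,212.19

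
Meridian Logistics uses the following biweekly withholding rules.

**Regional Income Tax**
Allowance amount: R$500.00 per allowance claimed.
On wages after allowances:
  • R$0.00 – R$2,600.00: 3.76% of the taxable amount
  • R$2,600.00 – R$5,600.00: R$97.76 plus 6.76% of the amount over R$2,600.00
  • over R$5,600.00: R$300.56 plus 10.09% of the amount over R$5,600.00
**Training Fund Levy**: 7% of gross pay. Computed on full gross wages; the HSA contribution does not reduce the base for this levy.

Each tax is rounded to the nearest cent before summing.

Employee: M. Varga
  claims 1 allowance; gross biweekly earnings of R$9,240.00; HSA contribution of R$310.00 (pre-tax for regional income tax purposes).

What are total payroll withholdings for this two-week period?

R$1,232.91

Regional Income Tax: taxable = R$9,240.00 − R$310.00 − 1×R$500.00 = R$8,430.00
  R$300.56 + 10.09% × (R$8,430.00 − R$5,600.00) = R$300.56 + 10.09% × R$2,830.00 = R$586.11
Training Fund Levy: 7% × R$9,240.00 = R$646.80
Total: R$586.11 + R$646.80 = R$1,232.91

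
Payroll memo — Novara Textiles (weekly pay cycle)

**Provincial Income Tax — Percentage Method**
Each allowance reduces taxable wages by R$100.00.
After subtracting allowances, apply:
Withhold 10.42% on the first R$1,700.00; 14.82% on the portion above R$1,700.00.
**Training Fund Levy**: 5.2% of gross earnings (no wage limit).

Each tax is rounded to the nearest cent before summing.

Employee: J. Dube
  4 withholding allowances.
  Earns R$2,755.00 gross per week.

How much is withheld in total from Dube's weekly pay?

Provincial Income Tax: taxable = R$2,755.00 − 4×R$100.00 = R$2,355.00
  R$177.14 + 14.82% × (R$2,355.00 − R$1,700.00) = R$177.14 + 14.82% × R$655.00 = R$274.21
Training Fund Levy: 5.2% × R$2,755.00 = R$143.26
Total: R$274.21 + R$143.26 = R$417.47

R$417.47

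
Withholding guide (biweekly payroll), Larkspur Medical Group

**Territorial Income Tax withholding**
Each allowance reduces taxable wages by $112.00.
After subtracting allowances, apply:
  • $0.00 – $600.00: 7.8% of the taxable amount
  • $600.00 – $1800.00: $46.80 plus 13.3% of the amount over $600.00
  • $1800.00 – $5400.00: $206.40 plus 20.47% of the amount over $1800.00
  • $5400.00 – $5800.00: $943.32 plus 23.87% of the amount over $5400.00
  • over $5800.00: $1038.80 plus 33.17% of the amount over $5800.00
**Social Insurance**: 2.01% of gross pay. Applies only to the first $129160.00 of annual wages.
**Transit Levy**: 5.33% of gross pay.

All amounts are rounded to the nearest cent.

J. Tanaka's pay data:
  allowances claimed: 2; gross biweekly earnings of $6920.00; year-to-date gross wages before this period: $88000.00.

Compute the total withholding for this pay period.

$1843.93

Territorial Income Tax: taxable = $6920.00 − 2×$112.00 = $6696.00
  $1038.80 + 33.17% × ($6696.00 − $5800.00) = $1038.80 + 33.17% × $896.00 = $1336.00
Social Insurance: 2.01% × $6920.00 = $139.09
Transit Levy: 5.33% × $6920.00 = $368.84
Total: $1336.00 + $139.09 + $368.84 = $1843.93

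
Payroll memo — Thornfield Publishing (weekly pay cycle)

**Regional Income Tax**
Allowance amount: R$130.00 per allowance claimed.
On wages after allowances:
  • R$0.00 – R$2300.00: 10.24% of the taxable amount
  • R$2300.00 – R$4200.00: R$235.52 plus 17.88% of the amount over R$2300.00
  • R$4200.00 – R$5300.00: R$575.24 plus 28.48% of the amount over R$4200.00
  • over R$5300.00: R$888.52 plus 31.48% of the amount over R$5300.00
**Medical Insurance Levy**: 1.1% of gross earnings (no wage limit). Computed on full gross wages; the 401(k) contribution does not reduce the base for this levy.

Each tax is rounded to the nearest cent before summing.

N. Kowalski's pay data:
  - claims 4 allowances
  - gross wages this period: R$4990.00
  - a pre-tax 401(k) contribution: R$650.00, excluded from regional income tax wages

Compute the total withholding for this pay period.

R$562.19

Regional Income Tax: taxable = R$4990.00 − R$650.00 − 4×R$130.00 = R$3820.00
  R$235.52 + 17.88% × (R$3820.00 − R$2300.00) = R$235.52 + 17.88% × R$1520.00 = R$507.30
Medical Insurance Levy: 1.1% × R$4990.00 = R$54.89
Total: R$507.30 + R$54.89 = R$562.19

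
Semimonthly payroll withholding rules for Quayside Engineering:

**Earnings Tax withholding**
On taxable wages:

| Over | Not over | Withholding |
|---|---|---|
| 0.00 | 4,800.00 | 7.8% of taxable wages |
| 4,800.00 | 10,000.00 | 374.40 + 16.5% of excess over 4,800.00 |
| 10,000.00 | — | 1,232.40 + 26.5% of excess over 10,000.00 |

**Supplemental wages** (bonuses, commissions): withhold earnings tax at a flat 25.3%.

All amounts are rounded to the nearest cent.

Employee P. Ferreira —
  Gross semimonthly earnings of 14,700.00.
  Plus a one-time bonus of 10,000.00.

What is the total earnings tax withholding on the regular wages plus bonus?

Earnings Tax: taxable = 14,700.00
  1,232.40 + 26.5% × (14,700.00 − 10,000.00) = 1,232.40 + 26.5% × 4,700.00 = 2,477.90
Supplemental (25.3% flat on bonus): 25.3% × 10,000.00 = 2,530.00
Total earnings tax: 2,477.90 + 2,530.00 = 5,007.90

5,007.90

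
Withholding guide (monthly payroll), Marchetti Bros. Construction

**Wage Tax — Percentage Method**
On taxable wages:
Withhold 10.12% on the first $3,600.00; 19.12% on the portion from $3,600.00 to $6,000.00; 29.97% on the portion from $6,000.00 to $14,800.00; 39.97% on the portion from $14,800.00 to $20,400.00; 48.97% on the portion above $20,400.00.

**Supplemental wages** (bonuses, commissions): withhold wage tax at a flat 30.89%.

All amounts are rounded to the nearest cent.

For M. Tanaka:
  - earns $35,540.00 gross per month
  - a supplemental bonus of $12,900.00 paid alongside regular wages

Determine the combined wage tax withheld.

$17,097.75

Wage Tax: taxable = $35,540.00
  $5,698.88 + 48.97% × ($35,540.00 − $20,400.00) = $5,698.88 + 48.97% × $15,140.00 = $13,112.94
Supplemental (30.89% flat on bonus): 30.89% × $12,900.00 = $3,984.81
Total wage tax: $13,112.94 + $3,984.81 = $17,097.75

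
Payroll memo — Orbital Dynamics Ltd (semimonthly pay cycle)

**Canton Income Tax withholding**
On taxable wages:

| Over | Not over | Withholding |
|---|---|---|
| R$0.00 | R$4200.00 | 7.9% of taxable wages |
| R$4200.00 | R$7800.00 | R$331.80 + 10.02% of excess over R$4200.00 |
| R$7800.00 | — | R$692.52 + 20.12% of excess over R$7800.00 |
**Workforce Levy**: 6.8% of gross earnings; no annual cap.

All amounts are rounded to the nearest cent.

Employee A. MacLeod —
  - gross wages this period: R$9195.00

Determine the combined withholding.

R$1598.45

Canton Income Tax: taxable = R$9195.00
  R$692.52 + 20.12% × (R$9195.00 − R$7800.00) = R$692.52 + 20.12% × R$1395.00 = R$973.19
Workforce Levy: 6.8% × R$9195.00 = R$625.26
Total: R$973.19 + R$625.26 = R$1598.45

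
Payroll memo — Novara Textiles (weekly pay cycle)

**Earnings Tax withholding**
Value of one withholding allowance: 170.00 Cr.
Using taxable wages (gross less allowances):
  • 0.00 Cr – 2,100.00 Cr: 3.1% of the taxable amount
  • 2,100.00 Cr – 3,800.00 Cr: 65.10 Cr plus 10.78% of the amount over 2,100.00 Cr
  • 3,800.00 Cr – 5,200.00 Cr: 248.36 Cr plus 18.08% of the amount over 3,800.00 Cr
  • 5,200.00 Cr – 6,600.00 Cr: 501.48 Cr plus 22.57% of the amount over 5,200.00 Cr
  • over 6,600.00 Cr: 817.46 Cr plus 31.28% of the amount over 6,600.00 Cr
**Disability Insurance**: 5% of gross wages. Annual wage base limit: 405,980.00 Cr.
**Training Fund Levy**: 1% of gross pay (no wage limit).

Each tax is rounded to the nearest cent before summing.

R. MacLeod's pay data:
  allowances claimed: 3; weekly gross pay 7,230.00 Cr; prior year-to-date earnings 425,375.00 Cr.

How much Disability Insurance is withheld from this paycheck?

Disability Insurance: YTD 425,375.00 Cr ≥ cap 405,980.00 Cr → 0.00 Cr

0.00 Cr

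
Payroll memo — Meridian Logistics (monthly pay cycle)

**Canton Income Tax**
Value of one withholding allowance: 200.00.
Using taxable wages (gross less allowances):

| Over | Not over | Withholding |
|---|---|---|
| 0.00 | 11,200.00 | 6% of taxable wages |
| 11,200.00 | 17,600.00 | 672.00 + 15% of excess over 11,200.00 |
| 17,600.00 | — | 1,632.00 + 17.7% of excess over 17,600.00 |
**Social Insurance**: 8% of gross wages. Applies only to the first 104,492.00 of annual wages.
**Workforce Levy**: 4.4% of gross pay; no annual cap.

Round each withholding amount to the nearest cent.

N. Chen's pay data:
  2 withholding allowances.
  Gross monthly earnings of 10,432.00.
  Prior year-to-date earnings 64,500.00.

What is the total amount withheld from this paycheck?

1,895.49

Canton Income Tax: taxable = 10,432.00 − 2×200.00 = 10,032.00
  6% × 10,032.00 = 601.92
Social Insurance: 8% × 10,432.00 = 834.56
Workforce Levy: 4.4% × 10,432.00 = 459.01
Total: 601.92 + 834.56 + 459.01 = 1,895.49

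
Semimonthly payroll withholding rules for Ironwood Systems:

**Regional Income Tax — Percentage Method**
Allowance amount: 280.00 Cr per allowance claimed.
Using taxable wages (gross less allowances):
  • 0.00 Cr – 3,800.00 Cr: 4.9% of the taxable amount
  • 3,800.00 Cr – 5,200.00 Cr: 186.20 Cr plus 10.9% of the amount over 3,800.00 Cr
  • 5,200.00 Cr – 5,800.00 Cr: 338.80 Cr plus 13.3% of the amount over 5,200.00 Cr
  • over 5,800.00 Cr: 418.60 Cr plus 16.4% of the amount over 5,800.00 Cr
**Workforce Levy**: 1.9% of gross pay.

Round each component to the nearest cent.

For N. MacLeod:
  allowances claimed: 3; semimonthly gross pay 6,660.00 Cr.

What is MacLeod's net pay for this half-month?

6,111.58 Cr

Regional Income Tax: taxable = 6,660.00 Cr − 3×280.00 Cr = 5,820.00 Cr
  418.60 Cr + 16.4% × (5,820.00 Cr − 5,800.00 Cr) = 418.60 Cr + 16.4% × 20.00 Cr = 421.88 Cr
Workforce Levy: 1.9% × 6,660.00 Cr = 126.54 Cr
Total withheld: 421.88 Cr + 126.54 Cr = 548.42 Cr
Net pay: 6,660.00 Cr − 548.42 Cr = 6,111.58 Cr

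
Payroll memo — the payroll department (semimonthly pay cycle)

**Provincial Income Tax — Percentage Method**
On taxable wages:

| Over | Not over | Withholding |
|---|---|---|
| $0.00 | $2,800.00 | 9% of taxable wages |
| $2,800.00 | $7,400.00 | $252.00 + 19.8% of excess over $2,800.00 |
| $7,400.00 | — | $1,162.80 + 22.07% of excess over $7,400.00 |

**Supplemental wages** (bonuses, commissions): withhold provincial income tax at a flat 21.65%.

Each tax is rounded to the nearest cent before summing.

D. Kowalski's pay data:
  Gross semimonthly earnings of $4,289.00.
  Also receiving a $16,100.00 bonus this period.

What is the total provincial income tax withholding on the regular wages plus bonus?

Provincial Income Tax: taxable = $4,289.00
  $252.00 + 19.8% × ($4,289.00 − $2,800.00) = $252.00 + 19.8% × $1,489.00 = $546.82
Supplemental (21.65% flat on bonus): 21.65% × $16,100.00 = $3,485.65
Total provincial income tax: $546.82 + $3,485.65 = $4,032.47

$4,032.47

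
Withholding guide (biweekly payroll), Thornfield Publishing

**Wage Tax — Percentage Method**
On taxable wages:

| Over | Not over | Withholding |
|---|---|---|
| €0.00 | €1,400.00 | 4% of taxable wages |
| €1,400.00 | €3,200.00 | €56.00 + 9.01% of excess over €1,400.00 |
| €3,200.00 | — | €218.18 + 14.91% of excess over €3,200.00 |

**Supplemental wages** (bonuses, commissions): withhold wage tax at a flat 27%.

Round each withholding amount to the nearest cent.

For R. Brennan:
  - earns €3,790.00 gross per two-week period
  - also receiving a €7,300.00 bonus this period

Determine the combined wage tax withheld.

Wage Tax: taxable = €3,790.00
  €218.18 + 14.91% × (€3,790.00 − €3,200.00) = €218.18 + 14.91% × €590.00 = €306.15
Supplemental (27% flat on bonus): 27% × €7,300.00 = €1,971.00
Total wage tax: €306.15 + €1,971.00 = €2,277.15

€2,277.15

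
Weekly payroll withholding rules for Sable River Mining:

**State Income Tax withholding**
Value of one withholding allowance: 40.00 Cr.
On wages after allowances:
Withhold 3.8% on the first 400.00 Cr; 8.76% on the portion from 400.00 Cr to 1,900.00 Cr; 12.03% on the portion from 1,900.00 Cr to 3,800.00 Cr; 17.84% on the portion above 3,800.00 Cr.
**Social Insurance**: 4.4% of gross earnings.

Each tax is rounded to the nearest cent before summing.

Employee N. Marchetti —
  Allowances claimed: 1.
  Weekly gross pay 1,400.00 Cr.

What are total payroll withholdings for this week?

State Income Tax: taxable = 1,400.00 Cr − 1×40.00 Cr = 1,360.00 Cr
  15.20 Cr + 8.76% × (1,360.00 Cr − 400.00 Cr) = 15.20 Cr + 8.76% × 960.00 Cr = 99.30 Cr
Social Insurance: 4.4% × 1,400.00 Cr = 61.60 Cr
Total: 99.30 Cr + 61.60 Cr = 160.90 Cr

160.90 Cr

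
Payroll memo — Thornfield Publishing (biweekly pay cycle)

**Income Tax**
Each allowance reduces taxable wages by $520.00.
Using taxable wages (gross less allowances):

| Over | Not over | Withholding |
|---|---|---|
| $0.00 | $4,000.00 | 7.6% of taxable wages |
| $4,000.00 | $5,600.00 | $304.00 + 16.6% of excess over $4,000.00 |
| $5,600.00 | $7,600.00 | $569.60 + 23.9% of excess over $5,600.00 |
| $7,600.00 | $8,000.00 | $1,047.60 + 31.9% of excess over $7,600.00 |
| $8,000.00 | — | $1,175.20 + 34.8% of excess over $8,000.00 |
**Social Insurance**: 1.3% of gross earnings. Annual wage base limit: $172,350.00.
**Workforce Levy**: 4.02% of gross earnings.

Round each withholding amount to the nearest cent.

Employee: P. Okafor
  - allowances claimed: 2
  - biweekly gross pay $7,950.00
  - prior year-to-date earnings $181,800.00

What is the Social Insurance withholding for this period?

$0.00

Social Insurance: YTD $181,800.00 ≥ cap $172,350.00 → $0.00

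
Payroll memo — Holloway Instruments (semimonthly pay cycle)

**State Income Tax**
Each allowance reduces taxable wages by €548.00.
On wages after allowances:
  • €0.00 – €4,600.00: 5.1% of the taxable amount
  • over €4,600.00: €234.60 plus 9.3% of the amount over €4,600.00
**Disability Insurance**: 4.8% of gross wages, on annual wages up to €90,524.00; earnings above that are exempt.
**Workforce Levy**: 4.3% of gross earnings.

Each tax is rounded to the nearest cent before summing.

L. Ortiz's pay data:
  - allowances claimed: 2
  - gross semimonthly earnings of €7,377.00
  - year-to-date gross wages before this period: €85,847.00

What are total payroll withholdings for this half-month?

State Income Tax: taxable = €7,377.00 − 2×€548.00 = €6,281.00
  €234.60 + 9.3% × (€6,281.00 − €4,600.00) = €234.60 + 9.3% × €1,681.00 = €390.93
Disability Insurance: cap €90,524.00 − YTD €85,847.00 = €4,677.00 subject; 4.8% × €4,677.00 = €224.50
Workforce Levy: 4.3% × €7,377.00 = €317.21
Total: €390.93 + €224.50 + €317.21 = €932.64

€932.64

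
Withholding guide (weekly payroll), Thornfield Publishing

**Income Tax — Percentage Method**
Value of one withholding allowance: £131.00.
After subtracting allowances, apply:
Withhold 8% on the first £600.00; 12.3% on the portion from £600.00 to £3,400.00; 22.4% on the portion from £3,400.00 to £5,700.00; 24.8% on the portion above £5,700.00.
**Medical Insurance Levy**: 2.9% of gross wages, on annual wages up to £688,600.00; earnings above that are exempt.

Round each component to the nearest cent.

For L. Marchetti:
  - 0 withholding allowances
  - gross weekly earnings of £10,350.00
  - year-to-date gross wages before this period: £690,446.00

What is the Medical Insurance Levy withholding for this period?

£0.00

Medical Insurance Levy: YTD £690,446.00 ≥ cap £688,600.00 → £0.00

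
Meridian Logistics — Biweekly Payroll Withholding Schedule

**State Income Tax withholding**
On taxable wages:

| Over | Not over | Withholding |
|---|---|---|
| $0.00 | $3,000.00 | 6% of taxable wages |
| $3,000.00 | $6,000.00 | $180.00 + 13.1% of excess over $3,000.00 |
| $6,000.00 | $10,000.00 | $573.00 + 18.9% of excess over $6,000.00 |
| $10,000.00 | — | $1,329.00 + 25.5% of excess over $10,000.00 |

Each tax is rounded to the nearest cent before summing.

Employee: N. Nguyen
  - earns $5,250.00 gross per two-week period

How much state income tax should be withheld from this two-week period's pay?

$474.75

State Income Tax: taxable = $5,250.00
  $180.00 + 13.1% × ($5,250.00 − $3,000.00) = $180.00 + 13.1% × $2,250.00 = $474.75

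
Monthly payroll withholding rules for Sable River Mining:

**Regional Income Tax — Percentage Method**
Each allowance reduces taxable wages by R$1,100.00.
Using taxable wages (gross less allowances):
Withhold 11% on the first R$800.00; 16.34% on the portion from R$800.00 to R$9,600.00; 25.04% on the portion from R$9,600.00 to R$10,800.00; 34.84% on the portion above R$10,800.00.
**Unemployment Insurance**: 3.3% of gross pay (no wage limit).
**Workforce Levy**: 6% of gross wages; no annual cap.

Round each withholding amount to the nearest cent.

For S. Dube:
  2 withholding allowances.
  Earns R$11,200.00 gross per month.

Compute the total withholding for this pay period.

R$2,469.48

Regional Income Tax: taxable = R$11,200.00 − 2×R$1,100.00 = R$9,000.00
  R$88.00 + 16.34% × (R$9,000.00 − R$800.00) = R$88.00 + 16.34% × R$8,200.00 = R$1,427.88
Unemployment Insurance: 3.3% × R$11,200.00 = R$369.60
Workforce Levy: 6% × R$11,200.00 = R$672.00
Total: R$1,427.88 + R$369.60 + R$672.00 = R$2,469.48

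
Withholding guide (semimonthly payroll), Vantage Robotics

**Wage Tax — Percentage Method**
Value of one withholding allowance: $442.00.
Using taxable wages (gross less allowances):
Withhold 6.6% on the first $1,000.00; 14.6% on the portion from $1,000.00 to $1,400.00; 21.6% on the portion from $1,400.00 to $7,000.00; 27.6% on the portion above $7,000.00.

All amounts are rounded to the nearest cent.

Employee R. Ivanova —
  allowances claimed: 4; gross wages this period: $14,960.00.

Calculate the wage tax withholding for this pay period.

Wage Tax: taxable = $14,960.00 − 4×$442.00 = $13,192.00
  $1,334.00 + 27.6% × ($13,192.00 − $7,000.00) = $1,334.00 + 27.6% × $6,192.00 = $3,042.99

$3,042.99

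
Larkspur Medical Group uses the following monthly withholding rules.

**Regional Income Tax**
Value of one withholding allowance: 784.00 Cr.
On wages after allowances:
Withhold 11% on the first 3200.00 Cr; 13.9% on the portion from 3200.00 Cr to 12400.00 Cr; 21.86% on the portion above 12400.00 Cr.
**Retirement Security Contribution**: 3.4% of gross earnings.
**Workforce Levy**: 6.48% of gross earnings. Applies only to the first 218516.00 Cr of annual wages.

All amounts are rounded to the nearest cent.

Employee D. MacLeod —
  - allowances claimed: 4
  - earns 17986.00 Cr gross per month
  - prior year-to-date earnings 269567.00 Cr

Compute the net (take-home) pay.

Regional Income Tax: taxable = 17986.00 Cr − 4×784.00 Cr = 14850.00 Cr
  1630.80 Cr + 21.86% × (14850.00 Cr − 12400.00 Cr) = 1630.80 Cr + 21.86% × 2450.00 Cr = 2166.37 Cr
Retirement Security Contribution: 3.4% × 17986.00 Cr = 611.52 Cr
Workforce Levy: YTD 269567.00 Cr ≥ cap 218516.00 Cr → 0.00 Cr
Total withheld: 2166.37 Cr + 611.52 Cr + 0.00 Cr = 2777.89 Cr
Net pay: 17986.00 Cr − 2777.89 Cr = 15208.11 Cr

15208.11 Cr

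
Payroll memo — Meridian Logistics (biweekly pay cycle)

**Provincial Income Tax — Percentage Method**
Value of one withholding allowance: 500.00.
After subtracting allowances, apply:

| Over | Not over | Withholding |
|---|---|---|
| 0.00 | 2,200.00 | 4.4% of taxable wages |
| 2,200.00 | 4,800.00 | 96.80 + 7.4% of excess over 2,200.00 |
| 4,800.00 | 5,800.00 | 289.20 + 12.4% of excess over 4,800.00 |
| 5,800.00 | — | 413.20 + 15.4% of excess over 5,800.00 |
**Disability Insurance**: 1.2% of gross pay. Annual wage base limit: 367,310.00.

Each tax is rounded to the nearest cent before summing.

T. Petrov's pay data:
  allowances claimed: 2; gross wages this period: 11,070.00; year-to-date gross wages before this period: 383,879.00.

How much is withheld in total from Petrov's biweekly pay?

1,070.78

Provincial Income Tax: taxable = 11,070.00 − 2×500.00 = 10,070.00
  413.20 + 15.4% × (10,070.00 − 5,800.00) = 413.20 + 15.4% × 4,270.00 = 1,070.78
Disability Insurance: YTD 383,879.00 ≥ cap 367,310.00 → 0.00
Total: 1,070.78 + 0.00 = 1,070.78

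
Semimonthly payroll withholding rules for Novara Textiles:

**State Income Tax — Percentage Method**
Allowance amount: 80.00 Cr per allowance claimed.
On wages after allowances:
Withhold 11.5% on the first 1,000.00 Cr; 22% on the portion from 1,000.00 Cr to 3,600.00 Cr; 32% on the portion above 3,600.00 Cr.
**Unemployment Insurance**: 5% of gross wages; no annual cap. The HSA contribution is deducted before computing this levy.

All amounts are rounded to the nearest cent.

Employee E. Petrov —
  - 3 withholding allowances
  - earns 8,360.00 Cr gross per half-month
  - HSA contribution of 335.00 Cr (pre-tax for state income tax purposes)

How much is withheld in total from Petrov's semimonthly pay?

2,427.45 Cr

State Income Tax: taxable = 8,360.00 Cr − 335.00 Cr − 3×80.00 Cr = 7,785.00 Cr
  687.00 Cr + 32% × (7,785.00 Cr − 3,600.00 Cr) = 687.00 Cr + 32% × 4,185.00 Cr = 2,026.20 Cr
Unemployment Insurance: 5% × 8,025.00 Cr = 401.25 Cr
Total: 2,026.20 Cr + 401.25 Cr = 2,427.45 Cr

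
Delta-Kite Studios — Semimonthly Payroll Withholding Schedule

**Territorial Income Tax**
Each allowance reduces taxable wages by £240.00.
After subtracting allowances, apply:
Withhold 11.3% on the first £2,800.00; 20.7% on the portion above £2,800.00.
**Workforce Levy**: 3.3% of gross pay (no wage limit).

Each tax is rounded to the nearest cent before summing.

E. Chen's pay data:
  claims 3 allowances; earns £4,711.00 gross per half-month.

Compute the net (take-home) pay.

£3,992.60

Territorial Income Tax: taxable = £4,711.00 − 3×£240.00 = £3,991.00
  £316.40 + 20.7% × (£3,991.00 − £2,800.00) = £316.40 + 20.7% × £1,191.00 = £562.94
Workforce Levy: 3.3% × £4,711.00 = £155.46
Total withheld: £562.94 + £155.46 = £718.40
Net pay: £4,711.00 − £718.40 = £3,992.60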